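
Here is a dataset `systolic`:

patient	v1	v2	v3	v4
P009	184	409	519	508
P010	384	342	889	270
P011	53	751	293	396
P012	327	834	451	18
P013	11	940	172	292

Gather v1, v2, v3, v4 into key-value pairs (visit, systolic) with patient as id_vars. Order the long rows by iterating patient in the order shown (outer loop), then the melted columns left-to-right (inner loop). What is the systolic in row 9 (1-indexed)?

53

20 rows total (5 × 4). Row 9: index ⌊(9-1)/4⌋ = 2 into patient → P011; (9-1) mod 4 = 0 into the melted columns → v1.
So row 9 is (P011, v1, 53); systolic = 53.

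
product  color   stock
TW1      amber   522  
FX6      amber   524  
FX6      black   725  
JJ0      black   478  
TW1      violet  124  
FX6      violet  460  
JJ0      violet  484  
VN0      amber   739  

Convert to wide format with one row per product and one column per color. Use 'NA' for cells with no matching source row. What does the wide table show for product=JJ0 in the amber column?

NA

No long-format row has product=JJ0 and color=amber, so the cell is NA.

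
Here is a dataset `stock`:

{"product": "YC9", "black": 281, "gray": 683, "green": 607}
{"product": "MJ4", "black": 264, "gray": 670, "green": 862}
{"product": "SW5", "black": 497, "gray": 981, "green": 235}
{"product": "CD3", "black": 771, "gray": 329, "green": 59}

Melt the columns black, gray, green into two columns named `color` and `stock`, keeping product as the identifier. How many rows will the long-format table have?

4 product values × 3 melted columns = 12 rows.

12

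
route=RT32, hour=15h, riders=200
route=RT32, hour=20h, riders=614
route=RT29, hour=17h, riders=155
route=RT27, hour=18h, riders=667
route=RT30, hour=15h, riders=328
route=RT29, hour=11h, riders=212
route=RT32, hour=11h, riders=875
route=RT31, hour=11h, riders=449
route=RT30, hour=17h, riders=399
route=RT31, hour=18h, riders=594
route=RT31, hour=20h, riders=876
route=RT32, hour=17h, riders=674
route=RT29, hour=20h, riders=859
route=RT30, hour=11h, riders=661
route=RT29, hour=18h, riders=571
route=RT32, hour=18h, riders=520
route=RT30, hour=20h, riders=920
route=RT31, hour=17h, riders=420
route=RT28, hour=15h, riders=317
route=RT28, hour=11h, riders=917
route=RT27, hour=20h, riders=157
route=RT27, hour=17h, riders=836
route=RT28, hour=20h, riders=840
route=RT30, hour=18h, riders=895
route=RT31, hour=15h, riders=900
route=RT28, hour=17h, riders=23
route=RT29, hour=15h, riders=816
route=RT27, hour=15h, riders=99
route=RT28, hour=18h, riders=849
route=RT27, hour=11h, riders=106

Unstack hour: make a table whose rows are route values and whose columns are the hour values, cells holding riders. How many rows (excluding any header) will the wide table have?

6 distinct route values → 6 rows.

6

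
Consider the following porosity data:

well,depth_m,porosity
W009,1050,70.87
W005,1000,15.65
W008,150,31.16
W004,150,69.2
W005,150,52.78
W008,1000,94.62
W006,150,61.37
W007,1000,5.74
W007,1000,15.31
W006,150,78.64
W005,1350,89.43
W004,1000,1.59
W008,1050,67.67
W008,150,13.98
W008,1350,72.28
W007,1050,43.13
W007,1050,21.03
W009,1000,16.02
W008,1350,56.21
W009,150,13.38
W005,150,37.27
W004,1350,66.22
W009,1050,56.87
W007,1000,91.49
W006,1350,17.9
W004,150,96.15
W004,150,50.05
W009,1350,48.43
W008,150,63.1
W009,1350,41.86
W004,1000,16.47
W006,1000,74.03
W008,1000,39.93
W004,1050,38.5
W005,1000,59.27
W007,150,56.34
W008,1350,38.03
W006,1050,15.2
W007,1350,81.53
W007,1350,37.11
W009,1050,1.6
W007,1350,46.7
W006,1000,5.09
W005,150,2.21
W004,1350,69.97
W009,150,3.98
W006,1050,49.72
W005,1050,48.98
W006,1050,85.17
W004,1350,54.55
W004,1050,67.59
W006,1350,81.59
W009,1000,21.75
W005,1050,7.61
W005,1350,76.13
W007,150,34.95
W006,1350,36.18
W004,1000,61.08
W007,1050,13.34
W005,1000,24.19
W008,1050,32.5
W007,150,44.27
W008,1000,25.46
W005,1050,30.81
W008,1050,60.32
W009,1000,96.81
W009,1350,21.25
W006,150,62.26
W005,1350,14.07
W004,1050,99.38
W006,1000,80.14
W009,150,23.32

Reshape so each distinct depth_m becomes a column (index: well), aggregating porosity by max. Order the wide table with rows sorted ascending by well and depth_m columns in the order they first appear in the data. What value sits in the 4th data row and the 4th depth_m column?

81.53

With rows sorted ascending by well, row 4 is well=W007. depth_m columns in first-appearance order: 1050, 1000, 150, 1350; column 4 is 1350.
Long rows with well=W007, depth_m=1350: max(81.53, 37.11, 46.7) = 81.53.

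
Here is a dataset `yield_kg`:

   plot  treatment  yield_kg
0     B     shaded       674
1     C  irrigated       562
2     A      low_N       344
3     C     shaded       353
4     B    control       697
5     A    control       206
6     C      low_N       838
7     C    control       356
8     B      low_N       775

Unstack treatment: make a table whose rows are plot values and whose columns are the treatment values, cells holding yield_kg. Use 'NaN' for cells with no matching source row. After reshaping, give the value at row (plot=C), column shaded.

353

The long row with plot=C, treatment=shaded has yield_kg=353.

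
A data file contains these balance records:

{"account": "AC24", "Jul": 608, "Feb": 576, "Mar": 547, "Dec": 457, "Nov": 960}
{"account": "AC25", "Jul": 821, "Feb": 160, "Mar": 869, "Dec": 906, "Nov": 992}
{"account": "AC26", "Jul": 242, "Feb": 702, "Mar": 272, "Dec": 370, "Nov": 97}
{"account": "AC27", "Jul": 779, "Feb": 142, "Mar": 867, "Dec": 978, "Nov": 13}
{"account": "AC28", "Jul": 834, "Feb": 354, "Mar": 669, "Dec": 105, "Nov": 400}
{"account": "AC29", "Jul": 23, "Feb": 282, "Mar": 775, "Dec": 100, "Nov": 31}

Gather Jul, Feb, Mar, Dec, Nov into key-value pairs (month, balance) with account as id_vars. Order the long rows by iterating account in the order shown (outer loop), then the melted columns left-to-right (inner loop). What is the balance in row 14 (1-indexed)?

370

30 rows total (6 × 5). Row 14: index ⌊(14-1)/5⌋ = 2 into account → AC26; (14-1) mod 5 = 3 into the melted columns → Dec.
So row 14 is (AC26, Dec, 370); balance = 370.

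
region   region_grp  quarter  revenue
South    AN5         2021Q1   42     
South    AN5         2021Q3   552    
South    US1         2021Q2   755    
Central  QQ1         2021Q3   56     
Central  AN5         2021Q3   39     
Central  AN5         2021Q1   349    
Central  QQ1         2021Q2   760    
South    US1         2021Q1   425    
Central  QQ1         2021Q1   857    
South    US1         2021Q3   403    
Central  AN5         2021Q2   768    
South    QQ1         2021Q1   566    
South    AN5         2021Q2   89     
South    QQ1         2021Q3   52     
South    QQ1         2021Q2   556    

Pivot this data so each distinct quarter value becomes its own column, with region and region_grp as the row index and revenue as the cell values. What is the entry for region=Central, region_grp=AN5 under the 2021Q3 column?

Wide layout: rows indexed by region and region_grp, columns are the 3 distinct quarter values (2021Q1, 2021Q3, 2021Q2).
Cell (region=Central, region_grp=AN5, quarter=2021Q3) draws from the long row where region=Central, region_grp=AN5 and quarter=2021Q3, which has revenue=39.

39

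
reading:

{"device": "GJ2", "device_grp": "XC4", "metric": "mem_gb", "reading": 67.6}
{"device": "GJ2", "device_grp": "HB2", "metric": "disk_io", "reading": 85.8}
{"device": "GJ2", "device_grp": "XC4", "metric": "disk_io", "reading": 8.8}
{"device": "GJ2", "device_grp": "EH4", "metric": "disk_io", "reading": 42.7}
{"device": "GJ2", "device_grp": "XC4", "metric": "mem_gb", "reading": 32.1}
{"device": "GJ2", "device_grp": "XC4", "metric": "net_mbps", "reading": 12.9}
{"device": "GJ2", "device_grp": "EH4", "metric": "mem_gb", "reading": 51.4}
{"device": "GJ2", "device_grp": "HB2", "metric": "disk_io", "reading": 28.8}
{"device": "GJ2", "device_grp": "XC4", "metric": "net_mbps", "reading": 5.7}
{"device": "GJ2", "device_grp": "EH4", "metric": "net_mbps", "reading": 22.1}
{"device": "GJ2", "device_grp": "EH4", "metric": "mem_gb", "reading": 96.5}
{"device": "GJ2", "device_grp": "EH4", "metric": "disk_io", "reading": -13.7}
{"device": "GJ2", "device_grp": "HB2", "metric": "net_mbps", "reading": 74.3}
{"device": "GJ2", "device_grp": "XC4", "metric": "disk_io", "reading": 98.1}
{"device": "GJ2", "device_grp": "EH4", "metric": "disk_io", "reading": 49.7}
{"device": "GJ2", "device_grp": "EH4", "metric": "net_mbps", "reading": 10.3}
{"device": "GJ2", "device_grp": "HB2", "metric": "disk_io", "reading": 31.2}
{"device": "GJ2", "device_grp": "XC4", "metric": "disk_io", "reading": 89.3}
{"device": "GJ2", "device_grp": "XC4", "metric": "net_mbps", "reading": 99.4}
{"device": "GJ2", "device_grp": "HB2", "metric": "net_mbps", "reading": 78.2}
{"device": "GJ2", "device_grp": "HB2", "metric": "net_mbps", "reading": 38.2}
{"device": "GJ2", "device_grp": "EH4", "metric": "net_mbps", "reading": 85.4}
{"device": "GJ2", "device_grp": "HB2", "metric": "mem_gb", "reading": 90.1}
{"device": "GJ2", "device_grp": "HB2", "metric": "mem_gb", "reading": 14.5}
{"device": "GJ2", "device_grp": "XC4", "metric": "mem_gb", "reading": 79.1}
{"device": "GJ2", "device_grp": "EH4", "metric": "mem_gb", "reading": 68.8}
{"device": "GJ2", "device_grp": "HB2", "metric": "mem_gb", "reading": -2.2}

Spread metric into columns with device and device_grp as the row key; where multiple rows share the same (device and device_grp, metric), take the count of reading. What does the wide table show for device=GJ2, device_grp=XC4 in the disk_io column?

Rows with device=GJ2, device_grp=XC4 and metric=disk_io: reading values are 8.8, 98.1, 89.3.
3 rows match — count = 3.

3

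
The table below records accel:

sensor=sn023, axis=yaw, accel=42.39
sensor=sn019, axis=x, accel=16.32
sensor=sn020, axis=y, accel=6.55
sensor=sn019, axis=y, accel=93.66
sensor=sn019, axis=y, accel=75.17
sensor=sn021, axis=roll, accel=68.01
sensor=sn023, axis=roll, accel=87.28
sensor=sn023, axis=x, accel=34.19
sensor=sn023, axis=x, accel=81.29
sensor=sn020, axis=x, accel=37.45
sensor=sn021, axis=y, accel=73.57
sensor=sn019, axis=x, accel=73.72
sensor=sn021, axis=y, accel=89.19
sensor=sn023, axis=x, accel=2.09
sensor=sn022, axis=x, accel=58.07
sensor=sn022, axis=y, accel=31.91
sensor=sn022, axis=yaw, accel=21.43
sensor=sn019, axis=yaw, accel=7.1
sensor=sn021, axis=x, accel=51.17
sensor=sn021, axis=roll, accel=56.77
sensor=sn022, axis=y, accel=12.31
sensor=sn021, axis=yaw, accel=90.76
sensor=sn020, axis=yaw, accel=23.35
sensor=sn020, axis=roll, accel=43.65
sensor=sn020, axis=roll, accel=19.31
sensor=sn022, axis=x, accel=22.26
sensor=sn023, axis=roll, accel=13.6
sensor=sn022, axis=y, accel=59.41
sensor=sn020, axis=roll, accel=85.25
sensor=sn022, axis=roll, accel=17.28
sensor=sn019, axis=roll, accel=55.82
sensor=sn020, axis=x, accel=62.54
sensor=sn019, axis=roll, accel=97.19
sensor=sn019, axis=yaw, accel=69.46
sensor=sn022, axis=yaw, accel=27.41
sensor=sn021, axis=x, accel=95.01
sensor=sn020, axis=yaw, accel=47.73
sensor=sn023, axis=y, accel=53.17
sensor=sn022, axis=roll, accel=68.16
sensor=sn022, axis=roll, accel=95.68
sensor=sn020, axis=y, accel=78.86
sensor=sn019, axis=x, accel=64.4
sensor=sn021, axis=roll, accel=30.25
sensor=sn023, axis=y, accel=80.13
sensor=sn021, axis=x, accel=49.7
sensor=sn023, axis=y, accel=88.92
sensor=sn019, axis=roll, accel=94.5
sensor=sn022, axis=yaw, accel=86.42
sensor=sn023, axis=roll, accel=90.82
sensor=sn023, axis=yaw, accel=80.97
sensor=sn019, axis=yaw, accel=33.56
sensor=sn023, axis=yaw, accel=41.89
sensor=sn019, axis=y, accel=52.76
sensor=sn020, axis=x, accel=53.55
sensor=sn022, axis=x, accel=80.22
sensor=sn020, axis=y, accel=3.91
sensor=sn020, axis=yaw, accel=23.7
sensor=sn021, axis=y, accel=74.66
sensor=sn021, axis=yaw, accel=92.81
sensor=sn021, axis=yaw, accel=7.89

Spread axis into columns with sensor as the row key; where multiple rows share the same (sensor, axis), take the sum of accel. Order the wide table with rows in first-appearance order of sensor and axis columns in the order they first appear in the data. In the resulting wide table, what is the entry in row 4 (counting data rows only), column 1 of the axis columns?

191.46

With rows in first-appearance order of sensor, row 4 is sensor=sn021. axis columns in first-appearance order: yaw, x, y, roll; column 1 is yaw.
Long rows with sensor=sn021, axis=yaw: 90.76 + 92.81 + 7.89 = 191.46.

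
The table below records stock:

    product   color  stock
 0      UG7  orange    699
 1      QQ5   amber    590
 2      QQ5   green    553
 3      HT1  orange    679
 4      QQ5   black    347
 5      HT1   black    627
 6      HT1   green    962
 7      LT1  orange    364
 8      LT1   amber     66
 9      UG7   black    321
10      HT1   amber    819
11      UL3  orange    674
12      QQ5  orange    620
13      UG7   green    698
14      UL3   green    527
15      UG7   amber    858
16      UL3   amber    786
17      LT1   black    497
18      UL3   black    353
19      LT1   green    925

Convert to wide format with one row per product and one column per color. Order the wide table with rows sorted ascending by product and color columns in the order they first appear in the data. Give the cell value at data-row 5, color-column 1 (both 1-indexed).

674

With rows sorted ascending by product, row 5 is product=UL3. color columns in first-appearance order: orange, amber, green, black; column 1 is orange.
Long rows with product=UL3, color=orange: stock = 674.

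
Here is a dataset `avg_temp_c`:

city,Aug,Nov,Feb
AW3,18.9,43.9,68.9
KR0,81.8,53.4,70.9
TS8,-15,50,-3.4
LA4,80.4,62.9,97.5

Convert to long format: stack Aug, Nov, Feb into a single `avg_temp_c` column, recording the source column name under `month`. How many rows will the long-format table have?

4 city values × 3 melted columns = 12 rows.

12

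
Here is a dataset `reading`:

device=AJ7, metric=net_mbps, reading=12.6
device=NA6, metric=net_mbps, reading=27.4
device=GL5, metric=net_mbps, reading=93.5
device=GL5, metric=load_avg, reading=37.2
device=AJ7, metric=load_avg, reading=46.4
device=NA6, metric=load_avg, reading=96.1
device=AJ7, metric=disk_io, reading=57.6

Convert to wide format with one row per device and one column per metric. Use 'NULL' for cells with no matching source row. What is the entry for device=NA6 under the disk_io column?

NULL

No long-format row has device=NA6 and metric=disk_io, so the cell is NULL.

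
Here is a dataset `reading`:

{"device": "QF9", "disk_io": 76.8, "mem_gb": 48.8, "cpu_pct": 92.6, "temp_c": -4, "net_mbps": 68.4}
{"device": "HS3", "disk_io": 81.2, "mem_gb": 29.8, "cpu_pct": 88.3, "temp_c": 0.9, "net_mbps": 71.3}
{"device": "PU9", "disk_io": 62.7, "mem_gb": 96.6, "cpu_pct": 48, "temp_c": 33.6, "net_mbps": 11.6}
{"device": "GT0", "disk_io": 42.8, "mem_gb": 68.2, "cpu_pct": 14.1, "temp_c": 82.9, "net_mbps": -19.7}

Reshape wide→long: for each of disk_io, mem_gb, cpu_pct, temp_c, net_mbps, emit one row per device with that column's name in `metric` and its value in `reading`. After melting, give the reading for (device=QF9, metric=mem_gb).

Unpivoting turns each (device, wide-column) pair into one long row.
The wide cell at row QF9, column mem_gb holds 48.8, so the long row (QF9, mem_gb) has reading=48.8.

48.8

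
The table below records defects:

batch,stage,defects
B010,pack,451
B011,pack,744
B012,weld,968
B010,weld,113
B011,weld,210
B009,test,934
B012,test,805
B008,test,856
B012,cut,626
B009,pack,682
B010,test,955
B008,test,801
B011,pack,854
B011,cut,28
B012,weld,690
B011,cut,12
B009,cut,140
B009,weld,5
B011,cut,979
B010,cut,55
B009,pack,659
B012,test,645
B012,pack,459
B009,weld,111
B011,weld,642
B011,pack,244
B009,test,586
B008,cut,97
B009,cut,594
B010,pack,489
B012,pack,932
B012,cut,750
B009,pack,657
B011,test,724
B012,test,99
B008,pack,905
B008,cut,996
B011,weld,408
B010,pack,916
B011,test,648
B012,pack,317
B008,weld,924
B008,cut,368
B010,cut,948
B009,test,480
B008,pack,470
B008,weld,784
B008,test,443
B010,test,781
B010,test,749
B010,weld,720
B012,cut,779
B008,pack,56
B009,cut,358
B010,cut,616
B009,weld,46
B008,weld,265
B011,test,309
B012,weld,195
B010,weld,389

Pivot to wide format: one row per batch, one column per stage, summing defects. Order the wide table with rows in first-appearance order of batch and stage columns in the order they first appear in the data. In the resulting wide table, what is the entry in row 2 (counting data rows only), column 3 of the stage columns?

With rows in first-appearance order of batch, row 2 is batch=B011. stage columns in first-appearance order: pack, weld, test, cut; column 3 is test.
Long rows with batch=B011, stage=test: 724 + 648 + 309 = 1681.

1681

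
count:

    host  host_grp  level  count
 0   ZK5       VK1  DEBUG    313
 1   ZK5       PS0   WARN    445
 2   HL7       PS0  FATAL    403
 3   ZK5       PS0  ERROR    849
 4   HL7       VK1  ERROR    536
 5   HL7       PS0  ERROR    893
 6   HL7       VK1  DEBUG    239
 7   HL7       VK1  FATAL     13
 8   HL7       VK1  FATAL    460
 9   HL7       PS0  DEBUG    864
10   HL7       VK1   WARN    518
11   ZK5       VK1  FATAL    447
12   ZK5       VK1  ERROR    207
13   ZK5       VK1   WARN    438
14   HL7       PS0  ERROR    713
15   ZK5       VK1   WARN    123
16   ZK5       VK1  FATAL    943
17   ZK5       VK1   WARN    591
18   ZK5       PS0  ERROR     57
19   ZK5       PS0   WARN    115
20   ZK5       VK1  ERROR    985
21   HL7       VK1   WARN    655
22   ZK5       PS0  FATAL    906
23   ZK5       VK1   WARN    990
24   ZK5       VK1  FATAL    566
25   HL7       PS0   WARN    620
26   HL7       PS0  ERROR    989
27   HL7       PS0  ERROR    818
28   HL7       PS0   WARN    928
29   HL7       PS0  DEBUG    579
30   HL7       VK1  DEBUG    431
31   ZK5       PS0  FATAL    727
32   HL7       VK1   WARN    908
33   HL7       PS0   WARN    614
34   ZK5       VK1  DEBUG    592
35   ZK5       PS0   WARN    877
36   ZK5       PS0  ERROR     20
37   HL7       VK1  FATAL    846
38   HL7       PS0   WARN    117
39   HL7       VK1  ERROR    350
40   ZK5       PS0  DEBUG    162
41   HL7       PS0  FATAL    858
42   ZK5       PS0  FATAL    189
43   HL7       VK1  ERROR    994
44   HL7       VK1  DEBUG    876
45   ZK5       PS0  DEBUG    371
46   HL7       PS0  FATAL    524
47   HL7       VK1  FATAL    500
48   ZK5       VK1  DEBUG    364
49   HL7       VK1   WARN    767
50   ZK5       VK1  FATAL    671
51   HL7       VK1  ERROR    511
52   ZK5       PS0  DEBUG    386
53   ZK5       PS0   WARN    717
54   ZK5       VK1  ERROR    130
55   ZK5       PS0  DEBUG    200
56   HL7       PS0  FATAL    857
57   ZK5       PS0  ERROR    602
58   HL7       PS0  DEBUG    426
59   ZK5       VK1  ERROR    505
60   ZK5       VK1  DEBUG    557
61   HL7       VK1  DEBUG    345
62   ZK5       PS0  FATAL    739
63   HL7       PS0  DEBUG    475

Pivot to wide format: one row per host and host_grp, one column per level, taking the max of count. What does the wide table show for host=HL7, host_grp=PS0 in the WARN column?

928

Rows with host=HL7, host_grp=PS0 and level=WARN: count values are 620, 928, 614, 117.
max(620, 928, 614, 117) = 928.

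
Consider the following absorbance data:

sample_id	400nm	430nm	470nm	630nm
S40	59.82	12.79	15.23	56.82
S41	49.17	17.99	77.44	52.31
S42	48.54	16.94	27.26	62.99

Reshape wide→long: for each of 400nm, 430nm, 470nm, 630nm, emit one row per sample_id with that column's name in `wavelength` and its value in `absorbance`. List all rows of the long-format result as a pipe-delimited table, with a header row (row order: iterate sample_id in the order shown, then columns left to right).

| sample_id | wavelength | absorbance |
| S40 | 400nm | 59.82 |
| S40 | 430nm | 12.79 |
| S40 | 470nm | 15.23 |
| S40 | 630nm | 56.82 |
| S41 | 400nm | 49.17 |
| S41 | 430nm | 17.99 |
| S41 | 470nm | 77.44 |
| S41 | 630nm | 52.31 |
| S42 | 400nm | 48.54 |
| S42 | 430nm | 16.94 |
| S42 | 470nm | 27.26 |
| S42 | 630nm | 62.99 |

Each (sample_id, column) pair becomes one row: 3 × 4 = 12 rows.
For example, (S40, 400nm) → absorbance=59.82.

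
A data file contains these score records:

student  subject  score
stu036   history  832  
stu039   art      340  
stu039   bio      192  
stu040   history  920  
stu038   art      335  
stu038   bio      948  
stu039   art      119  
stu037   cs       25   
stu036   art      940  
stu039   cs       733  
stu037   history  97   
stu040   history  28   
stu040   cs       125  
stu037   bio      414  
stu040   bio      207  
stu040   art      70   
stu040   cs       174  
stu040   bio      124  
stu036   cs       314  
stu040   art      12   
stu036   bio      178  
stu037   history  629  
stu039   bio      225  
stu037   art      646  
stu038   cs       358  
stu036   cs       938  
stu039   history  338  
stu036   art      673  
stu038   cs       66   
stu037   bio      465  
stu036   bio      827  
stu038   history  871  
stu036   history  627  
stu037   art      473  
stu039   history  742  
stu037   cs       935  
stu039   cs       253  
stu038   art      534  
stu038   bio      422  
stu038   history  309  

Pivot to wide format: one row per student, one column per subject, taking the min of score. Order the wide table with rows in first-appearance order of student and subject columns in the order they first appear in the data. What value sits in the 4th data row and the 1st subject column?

309

With rows in first-appearance order of student, row 4 is student=stu038. subject columns in first-appearance order: history, art, bio, cs; column 1 is history.
Long rows with student=stu038, subject=history: min(871, 309) = 309.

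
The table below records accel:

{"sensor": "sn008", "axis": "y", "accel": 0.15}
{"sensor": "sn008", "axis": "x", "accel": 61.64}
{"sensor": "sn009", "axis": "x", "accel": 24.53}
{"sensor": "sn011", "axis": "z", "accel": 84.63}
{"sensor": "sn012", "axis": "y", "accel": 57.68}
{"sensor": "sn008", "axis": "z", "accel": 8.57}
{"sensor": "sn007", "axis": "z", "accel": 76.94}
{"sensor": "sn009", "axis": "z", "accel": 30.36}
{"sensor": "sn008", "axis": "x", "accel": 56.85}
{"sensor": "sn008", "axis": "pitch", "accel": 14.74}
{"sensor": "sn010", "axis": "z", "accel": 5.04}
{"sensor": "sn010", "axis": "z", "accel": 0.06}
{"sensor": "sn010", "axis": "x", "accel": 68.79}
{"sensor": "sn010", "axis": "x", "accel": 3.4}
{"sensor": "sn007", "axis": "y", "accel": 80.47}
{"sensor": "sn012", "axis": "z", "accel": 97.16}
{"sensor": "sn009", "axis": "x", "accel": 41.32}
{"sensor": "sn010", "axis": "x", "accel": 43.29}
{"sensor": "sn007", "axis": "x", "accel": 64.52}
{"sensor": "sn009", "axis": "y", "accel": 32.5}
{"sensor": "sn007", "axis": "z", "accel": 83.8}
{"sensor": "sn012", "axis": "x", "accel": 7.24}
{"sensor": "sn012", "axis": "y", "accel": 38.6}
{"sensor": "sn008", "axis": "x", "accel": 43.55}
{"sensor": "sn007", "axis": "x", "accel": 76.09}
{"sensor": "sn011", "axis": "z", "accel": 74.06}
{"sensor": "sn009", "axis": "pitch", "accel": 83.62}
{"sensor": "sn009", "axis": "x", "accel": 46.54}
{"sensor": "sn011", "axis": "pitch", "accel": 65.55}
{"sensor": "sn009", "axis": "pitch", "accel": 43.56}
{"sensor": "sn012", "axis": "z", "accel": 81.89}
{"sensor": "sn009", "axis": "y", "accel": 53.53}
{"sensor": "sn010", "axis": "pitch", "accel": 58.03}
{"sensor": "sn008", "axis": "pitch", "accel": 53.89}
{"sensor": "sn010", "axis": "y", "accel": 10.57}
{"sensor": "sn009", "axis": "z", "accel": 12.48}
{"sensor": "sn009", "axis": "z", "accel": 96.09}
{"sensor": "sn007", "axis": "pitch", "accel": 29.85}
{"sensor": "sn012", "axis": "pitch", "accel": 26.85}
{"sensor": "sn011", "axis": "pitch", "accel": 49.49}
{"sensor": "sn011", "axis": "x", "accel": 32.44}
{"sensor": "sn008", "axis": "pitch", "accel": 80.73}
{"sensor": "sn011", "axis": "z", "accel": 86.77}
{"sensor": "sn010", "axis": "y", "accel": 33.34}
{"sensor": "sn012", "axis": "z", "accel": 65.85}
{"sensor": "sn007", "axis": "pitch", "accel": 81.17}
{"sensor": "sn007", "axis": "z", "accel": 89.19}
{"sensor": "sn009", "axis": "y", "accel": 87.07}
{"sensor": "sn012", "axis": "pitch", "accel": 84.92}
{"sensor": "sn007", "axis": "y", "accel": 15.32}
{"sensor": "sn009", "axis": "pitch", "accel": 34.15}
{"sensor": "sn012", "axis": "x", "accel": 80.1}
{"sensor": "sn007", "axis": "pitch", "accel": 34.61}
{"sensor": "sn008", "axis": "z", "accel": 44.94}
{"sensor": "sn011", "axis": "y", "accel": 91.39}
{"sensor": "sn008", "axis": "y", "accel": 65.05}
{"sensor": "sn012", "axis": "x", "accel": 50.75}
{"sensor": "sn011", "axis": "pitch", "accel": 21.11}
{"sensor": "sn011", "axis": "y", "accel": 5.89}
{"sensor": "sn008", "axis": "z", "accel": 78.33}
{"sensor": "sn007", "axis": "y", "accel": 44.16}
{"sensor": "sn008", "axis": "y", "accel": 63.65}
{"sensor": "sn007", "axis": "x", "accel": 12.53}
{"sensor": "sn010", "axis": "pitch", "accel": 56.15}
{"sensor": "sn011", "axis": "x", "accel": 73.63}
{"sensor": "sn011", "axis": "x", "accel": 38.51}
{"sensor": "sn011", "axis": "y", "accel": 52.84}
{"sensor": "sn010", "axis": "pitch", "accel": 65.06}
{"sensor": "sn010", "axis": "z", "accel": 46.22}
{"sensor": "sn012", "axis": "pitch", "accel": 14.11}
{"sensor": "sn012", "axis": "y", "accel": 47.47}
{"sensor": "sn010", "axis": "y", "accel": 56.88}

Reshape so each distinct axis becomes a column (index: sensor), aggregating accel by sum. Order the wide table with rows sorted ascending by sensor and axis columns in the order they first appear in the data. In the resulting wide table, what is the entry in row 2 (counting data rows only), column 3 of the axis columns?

131.84

With rows sorted ascending by sensor, row 2 is sensor=sn008. axis columns in first-appearance order: y, x, z, pitch; column 3 is z.
Long rows with sensor=sn008, axis=z: 8.57 + 44.94 + 78.33 = 131.84.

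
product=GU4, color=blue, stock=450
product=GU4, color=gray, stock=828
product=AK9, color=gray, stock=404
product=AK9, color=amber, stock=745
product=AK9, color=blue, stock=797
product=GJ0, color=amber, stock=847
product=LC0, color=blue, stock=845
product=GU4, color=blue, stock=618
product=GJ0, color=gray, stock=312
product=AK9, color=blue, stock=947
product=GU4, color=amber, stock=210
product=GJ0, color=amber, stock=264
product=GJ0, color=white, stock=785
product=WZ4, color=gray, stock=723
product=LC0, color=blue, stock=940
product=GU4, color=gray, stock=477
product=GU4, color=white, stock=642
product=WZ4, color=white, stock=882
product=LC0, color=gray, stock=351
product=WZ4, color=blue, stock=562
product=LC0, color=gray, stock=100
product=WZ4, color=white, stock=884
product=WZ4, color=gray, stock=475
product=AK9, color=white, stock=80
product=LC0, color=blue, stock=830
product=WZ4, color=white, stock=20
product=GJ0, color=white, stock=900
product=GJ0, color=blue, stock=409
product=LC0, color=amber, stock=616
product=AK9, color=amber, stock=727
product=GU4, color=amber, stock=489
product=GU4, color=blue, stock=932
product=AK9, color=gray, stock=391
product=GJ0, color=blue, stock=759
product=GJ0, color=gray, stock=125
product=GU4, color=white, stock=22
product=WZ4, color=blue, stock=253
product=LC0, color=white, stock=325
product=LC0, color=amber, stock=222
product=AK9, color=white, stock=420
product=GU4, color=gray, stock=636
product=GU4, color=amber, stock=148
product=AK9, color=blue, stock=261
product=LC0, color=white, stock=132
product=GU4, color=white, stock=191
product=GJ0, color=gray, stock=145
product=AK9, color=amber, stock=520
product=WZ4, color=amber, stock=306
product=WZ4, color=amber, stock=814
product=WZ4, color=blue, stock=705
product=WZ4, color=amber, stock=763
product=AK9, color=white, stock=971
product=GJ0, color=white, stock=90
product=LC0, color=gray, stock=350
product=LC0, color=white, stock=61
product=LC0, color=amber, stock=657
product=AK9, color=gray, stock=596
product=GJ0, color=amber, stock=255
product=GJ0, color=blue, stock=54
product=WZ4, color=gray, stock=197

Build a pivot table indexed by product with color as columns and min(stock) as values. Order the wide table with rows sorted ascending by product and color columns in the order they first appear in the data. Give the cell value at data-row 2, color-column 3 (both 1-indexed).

With rows sorted ascending by product, row 2 is product=GJ0. color columns in first-appearance order: blue, gray, amber, white; column 3 is amber.
Long rows with product=GJ0, color=amber: min(847, 264, 255) = 255.

255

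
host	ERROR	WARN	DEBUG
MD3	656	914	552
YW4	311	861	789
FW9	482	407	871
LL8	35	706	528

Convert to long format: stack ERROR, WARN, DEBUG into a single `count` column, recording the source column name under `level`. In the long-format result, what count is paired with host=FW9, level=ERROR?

Unpivoting turns each (host, wide-column) pair into one long row.
The wide cell at row FW9, column ERROR holds 482, so the long row (FW9, ERROR) has count=482.

482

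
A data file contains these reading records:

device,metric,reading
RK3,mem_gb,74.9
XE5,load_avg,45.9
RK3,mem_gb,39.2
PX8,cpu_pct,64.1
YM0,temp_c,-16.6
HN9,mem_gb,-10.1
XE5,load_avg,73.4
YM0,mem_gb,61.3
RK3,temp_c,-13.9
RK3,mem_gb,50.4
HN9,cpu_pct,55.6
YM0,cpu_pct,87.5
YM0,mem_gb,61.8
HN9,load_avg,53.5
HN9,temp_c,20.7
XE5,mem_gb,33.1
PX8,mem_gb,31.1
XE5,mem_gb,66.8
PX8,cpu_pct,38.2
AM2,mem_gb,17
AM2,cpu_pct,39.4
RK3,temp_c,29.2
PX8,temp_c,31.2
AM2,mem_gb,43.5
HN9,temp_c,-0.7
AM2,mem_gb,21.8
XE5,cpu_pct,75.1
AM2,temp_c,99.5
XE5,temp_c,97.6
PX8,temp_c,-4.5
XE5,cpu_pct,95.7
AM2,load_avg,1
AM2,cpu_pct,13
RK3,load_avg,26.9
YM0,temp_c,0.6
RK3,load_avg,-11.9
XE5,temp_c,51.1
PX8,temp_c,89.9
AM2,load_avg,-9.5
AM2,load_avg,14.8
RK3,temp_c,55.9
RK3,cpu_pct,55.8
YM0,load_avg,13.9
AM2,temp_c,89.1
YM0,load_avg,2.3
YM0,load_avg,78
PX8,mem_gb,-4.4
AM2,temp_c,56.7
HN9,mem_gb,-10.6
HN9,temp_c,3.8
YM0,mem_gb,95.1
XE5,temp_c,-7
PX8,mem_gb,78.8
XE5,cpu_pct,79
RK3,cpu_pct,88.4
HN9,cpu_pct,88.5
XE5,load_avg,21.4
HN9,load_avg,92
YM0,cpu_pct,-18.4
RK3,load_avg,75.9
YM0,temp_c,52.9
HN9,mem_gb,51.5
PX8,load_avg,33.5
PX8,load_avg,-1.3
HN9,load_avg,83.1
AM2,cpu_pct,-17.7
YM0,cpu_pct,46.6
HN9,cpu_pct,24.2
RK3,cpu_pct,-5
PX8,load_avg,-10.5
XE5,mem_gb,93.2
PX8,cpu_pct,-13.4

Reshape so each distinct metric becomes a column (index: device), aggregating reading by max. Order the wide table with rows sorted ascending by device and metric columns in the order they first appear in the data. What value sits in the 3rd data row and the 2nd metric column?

33.5

With rows sorted ascending by device, row 3 is device=PX8. metric columns in first-appearance order: mem_gb, load_avg, cpu_pct, temp_c; column 2 is load_avg.
Long rows with device=PX8, metric=load_avg: max(33.5, -1.3, -10.5) = 33.5.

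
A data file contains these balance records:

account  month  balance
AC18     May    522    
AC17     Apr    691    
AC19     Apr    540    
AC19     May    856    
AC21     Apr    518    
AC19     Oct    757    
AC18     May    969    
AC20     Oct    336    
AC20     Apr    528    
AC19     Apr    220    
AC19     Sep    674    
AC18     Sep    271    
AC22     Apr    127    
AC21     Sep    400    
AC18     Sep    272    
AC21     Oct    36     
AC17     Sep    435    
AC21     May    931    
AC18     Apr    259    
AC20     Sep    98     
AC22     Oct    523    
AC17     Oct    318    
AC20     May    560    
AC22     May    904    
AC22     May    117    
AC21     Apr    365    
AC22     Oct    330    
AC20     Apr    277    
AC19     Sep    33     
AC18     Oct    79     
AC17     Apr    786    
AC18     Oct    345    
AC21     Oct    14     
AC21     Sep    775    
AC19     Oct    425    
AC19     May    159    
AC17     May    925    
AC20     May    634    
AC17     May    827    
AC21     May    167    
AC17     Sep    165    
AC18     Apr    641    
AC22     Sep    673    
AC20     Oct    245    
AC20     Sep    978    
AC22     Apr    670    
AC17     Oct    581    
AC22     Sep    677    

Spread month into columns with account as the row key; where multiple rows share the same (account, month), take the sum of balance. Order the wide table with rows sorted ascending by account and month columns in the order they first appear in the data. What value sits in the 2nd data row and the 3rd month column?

424

With rows sorted ascending by account, row 2 is account=AC18. month columns in first-appearance order: May, Apr, Oct, Sep; column 3 is Oct.
Long rows with account=AC18, month=Oct: 79 + 345 = 424.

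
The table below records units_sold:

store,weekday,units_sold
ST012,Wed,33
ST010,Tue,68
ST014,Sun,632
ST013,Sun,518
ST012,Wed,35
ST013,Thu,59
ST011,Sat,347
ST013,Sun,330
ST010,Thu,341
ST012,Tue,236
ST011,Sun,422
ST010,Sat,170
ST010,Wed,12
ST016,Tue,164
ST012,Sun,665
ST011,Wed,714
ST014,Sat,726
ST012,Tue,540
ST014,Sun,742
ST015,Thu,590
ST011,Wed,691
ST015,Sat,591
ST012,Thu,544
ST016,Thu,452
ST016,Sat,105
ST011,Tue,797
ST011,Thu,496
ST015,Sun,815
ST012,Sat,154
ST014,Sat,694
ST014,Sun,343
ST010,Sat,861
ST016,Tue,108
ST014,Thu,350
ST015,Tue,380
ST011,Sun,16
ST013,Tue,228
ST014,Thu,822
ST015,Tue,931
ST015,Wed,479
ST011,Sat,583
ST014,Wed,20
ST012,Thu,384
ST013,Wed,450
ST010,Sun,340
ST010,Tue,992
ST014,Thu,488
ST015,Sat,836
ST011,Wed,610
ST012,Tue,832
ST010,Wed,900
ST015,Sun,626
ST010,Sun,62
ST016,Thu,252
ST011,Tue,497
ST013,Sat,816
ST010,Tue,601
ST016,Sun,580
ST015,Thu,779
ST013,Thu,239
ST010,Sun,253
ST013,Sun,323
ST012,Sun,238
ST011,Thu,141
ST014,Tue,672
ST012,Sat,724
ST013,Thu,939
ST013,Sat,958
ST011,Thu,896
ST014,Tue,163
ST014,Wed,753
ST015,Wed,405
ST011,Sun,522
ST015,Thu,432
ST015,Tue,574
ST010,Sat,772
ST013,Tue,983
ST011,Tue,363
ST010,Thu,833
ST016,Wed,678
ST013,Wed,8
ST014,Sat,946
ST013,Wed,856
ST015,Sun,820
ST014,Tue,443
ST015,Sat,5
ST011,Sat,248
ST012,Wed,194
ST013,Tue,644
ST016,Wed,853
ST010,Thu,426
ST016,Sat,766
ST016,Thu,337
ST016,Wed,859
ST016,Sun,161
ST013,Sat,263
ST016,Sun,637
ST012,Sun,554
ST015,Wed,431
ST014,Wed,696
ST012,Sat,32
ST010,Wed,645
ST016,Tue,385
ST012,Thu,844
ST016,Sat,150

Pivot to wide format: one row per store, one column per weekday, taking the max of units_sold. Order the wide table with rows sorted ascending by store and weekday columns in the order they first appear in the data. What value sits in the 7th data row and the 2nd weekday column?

385

With rows sorted ascending by store, row 7 is store=ST016. weekday columns in first-appearance order: Wed, Tue, Sun, Thu, Sat; column 2 is Tue.
Long rows with store=ST016, weekday=Tue: max(164, 108, 385) = 385.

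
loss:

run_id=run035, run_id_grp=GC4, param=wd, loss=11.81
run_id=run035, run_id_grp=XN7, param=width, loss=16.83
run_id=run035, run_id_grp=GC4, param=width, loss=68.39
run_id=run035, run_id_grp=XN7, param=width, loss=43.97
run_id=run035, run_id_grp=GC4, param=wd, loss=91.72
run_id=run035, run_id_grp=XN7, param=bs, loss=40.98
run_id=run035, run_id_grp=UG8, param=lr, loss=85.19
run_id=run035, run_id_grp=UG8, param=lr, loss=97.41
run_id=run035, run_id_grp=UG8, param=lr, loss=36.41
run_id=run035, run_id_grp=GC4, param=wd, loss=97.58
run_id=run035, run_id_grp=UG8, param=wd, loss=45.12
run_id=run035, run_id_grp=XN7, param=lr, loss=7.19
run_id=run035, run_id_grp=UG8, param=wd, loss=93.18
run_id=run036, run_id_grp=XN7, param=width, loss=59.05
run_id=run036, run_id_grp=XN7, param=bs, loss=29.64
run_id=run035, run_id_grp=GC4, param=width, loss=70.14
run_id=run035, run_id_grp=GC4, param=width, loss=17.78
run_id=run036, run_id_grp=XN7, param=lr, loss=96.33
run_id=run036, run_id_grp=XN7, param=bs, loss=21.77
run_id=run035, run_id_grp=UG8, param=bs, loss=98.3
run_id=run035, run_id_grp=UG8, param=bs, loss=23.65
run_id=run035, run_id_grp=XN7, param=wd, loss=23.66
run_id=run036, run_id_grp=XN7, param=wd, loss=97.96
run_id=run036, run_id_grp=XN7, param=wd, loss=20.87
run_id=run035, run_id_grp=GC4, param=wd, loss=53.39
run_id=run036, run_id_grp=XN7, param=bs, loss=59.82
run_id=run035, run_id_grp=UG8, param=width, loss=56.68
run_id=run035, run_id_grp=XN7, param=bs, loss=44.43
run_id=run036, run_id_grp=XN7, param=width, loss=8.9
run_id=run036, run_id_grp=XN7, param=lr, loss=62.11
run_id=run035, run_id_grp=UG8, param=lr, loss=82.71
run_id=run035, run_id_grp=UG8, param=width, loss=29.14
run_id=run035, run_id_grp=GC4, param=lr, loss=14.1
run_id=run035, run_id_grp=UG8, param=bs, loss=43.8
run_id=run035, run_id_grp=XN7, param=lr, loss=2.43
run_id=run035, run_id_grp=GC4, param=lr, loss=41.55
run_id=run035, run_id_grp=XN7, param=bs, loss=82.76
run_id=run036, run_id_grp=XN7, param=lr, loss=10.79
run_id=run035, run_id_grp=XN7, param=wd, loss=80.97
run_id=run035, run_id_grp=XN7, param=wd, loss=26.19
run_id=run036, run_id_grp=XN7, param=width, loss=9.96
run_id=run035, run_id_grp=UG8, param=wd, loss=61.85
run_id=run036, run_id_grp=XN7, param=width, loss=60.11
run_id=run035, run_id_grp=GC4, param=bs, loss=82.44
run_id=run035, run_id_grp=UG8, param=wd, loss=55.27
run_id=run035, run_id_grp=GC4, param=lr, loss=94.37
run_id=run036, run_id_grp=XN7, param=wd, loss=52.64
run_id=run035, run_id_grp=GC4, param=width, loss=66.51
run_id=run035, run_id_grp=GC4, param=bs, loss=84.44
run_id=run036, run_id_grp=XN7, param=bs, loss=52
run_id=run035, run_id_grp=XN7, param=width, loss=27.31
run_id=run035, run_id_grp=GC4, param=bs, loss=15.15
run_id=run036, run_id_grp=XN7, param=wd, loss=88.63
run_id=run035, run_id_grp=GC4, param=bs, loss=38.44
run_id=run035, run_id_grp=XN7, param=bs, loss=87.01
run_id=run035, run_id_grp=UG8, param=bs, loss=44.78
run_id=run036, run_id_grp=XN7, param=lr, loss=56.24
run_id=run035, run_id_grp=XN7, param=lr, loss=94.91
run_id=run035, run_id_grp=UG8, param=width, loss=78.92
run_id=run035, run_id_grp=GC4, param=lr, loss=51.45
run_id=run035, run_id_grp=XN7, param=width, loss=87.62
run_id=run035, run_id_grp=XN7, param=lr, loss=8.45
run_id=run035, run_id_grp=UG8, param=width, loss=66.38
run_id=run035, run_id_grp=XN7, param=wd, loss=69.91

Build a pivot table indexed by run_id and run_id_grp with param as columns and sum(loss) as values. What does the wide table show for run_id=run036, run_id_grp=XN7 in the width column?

138.02

Rows with run_id=run036, run_id_grp=XN7 and param=width: loss values are 59.05, 8.9, 9.96, 60.11.
59.05 + 8.9 + 9.96 + 60.11 = 138.02.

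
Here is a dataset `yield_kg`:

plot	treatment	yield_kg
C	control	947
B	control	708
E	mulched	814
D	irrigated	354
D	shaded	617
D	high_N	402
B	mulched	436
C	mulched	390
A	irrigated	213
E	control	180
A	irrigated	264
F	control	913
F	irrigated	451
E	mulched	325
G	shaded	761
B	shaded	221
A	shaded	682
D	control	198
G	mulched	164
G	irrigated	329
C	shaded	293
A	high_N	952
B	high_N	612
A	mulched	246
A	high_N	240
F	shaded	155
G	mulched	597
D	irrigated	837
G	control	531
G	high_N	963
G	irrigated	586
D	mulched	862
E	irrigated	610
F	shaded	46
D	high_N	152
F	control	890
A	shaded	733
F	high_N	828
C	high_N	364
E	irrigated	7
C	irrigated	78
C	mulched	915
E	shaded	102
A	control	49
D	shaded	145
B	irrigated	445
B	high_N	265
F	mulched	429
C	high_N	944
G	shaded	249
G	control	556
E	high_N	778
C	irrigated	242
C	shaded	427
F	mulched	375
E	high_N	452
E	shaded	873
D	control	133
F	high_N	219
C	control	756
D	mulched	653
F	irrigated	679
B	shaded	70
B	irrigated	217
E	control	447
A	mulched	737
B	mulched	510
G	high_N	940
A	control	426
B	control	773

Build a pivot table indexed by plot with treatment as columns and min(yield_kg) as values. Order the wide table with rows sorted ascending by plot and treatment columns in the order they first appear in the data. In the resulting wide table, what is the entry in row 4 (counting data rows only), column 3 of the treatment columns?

354

With rows sorted ascending by plot, row 4 is plot=D. treatment columns in first-appearance order: control, mulched, irrigated, shaded, high_N; column 3 is irrigated.
Long rows with plot=D, treatment=irrigated: min(354, 837) = 354.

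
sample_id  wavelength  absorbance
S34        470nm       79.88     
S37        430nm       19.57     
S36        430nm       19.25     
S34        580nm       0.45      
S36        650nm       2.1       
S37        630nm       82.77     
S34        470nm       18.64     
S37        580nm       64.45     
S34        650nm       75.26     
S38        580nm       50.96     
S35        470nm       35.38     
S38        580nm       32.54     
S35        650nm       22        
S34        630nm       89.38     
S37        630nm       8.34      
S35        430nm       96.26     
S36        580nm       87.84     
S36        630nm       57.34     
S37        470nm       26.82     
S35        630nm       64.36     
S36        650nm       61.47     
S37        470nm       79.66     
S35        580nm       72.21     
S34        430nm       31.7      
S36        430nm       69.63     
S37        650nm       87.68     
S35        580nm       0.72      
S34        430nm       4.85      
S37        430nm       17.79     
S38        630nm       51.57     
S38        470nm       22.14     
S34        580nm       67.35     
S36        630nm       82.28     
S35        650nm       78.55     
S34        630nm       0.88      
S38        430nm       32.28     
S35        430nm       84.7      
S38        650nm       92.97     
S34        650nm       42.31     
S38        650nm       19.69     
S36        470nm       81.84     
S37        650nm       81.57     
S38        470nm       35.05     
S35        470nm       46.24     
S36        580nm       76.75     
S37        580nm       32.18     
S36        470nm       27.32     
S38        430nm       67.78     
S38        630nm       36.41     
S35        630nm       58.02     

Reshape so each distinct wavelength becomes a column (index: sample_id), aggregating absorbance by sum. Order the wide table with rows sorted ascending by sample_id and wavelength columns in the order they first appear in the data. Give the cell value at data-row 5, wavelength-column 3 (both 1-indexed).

83.50

With rows sorted ascending by sample_id, row 5 is sample_id=S38. wavelength columns in first-appearance order: 470nm, 430nm, 580nm, 650nm, 630nm; column 3 is 580nm.
Long rows with sample_id=S38, wavelength=580nm: 50.96 + 32.54 = 83.50.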